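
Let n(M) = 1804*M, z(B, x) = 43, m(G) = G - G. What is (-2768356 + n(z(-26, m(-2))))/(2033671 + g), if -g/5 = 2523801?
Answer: 1345392/5292667 ≈ 0.25420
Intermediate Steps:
g = -12619005 (g = -5*2523801 = -12619005)
m(G) = 0
(-2768356 + n(z(-26, m(-2))))/(2033671 + g) = (-2768356 + 1804*43)/(2033671 - 12619005) = (-2768356 + 77572)/(-10585334) = -2690784*(-1/10585334) = 1345392/5292667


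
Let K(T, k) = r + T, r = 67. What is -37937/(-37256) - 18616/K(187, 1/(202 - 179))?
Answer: -341960849/4731512 ≈ -72.273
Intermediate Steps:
K(T, k) = 67 + T
-37937/(-37256) - 18616/K(187, 1/(202 - 179)) = -37937/(-37256) - 18616/(67 + 187) = -37937*(-1/37256) - 18616/254 = 37937/37256 - 18616*1/254 = 37937/37256 - 9308/127 = -341960849/4731512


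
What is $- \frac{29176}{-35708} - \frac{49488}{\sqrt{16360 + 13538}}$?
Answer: $\frac{7294}{8927} - \frac{8248 \sqrt{3322}}{1661} \approx -285.39$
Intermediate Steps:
$- \frac{29176}{-35708} - \frac{49488}{\sqrt{16360 + 13538}} = \left(-29176\right) \left(- \frac{1}{35708}\right) - \frac{49488}{\sqrt{29898}} = \frac{7294}{8927} - \frac{49488}{3 \sqrt{3322}} = \frac{7294}{8927} - 49488 \frac{\sqrt{3322}}{9966} = \frac{7294}{8927} - \frac{8248 \sqrt{3322}}{1661}$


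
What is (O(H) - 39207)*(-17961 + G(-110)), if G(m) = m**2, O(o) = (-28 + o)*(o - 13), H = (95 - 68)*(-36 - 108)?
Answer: -89304695849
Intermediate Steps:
H = -3888 (H = 27*(-144) = -3888)
O(o) = (-28 + o)*(-13 + o)
(O(H) - 39207)*(-17961 + G(-110)) = ((364 + (-3888)**2 - 41*(-3888)) - 39207)*(-17961 + (-110)**2) = ((364 + 15116544 + 159408) - 39207)*(-17961 + 12100) = (15276316 - 39207)*(-5861) = 15237109*(-5861) = -89304695849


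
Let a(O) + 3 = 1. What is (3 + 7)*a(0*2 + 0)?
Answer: -20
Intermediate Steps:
a(O) = -2 (a(O) = -3 + 1 = -2)
(3 + 7)*a(0*2 + 0) = (3 + 7)*(-2) = 10*(-2) = -20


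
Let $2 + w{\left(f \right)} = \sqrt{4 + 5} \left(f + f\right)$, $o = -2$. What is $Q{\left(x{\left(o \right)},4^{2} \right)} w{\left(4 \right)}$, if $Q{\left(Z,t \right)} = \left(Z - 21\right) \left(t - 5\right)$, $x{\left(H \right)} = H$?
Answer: $-5566$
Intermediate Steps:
$Q{\left(Z,t \right)} = \left(-21 + Z\right) \left(-5 + t\right)$
$w{\left(f \right)} = -2 + 6 f$ ($w{\left(f \right)} = -2 + \sqrt{4 + 5} \left(f + f\right) = -2 + \sqrt{9} \cdot 2 f = -2 + 3 \cdot 2 f = -2 + 6 f$)
$Q{\left(x{\left(o \right)},4^{2} \right)} w{\left(4 \right)} = \left(105 - 21 \cdot 4^{2} - -10 - 2 \cdot 4^{2}\right) \left(-2 + 6 \cdot 4\right) = \left(105 - 336 + 10 - 32\right) \left(-2 + 24\right) = \left(105 - 336 + 10 - 32\right) 22 = \left(-253\right) 22 = -5566$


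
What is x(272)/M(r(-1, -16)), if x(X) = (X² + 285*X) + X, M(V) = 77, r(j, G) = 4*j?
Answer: 151776/77 ≈ 1971.1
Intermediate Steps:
x(X) = X² + 286*X
x(272)/M(r(-1, -16)) = (272*(286 + 272))/77 = (272*558)*(1/77) = 151776*(1/77) = 151776/77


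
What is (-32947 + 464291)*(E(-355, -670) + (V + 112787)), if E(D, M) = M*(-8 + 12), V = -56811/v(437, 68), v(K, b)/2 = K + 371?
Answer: 4795361806859/101 ≈ 4.7479e+10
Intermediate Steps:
v(K, b) = 742 + 2*K (v(K, b) = 2*(K + 371) = 2*(371 + K) = 742 + 2*K)
V = -56811/1616 (V = -56811/(742 + 2*437) = -56811/(742 + 874) = -56811/1616 ≈ -35.155)
E(D, M) = 4*M (E(D, M) = M*4 = 4*M)
(-32947 + 464291)*(E(-355, -670) + (V + 112787)) = (-32947 + 464291)*(4*(-670) + (-56811/1616 + 112787)) = 431344*(-2680 + 182206981/1616) = 431344*(177876101/1616) = 4795361806859/101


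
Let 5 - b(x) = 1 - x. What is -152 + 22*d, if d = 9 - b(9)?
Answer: -240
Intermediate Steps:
b(x) = 4 + x (b(x) = 5 - (1 - x) = 5 + (-1 + x) = 4 + x)
d = -4 (d = 9 - (4 + 9) = 9 - 1*13 = 9 - 13 = -4)
-152 + 22*d = -152 + 22*(-4) = -152 - 88 = -240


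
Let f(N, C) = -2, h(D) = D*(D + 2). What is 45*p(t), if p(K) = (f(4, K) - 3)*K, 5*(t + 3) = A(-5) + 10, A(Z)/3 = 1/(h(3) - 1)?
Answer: 3015/14 ≈ 215.36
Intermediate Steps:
h(D) = D*(2 + D)
A(Z) = 3/14 (A(Z) = 3/(3*(2 + 3) - 1) = 3/(3*5 - 1) = 3/(15 - 1) = 3/14)
t = -67/70 (t = -3 + (3/14 + 10)/5 = -3 + (⅕)*(143/14) = -3 + 143/70 = -67/70 ≈ -0.95714)
p(K) = -5*K (p(K) = (-2 - 3)*K = -5*K)
45*p(t) = 45*(-5*(-67/70)) = 45*(67/14) = 3015/14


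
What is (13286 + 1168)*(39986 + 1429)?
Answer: 598612410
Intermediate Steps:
(13286 + 1168)*(39986 + 1429) = 14454*41415 = 598612410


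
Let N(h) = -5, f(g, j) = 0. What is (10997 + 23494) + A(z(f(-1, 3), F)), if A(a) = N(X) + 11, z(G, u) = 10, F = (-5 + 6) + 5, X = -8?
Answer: 34497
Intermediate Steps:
F = 6 (F = 1 + 5 = 6)
A(a) = 6 (A(a) = -5 + 11 = 6)
(10997 + 23494) + A(z(f(-1, 3), F)) = (10997 + 23494) + 6 = 34491 + 6 = 34497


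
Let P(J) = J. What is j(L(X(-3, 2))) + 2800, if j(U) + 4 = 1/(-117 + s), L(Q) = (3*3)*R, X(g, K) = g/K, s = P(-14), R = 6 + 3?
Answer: 366275/131 ≈ 2796.0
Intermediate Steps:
R = 9
s = -14
L(Q) = 81 (L(Q) = (3*3)*9 = 9*9 = 81)
j(U) = -525/131 (j(U) = -4 + 1/(-117 - 14) = -4 + 1/(-131) = -4 - 1/131 = -525/131)
j(L(X(-3, 2))) + 2800 = -525/131 + 2800 = 366275/131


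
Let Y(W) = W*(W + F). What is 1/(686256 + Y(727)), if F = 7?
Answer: 1/1219874 ≈ 8.1976e-7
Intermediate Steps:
Y(W) = W*(7 + W) (Y(W) = W*(W + 7) = W*(7 + W))
1/(686256 + Y(727)) = 1/(686256 + 727*(7 + 727)) = 1/(686256 + 727*734) = 1/(686256 + 533618) = 1/1219874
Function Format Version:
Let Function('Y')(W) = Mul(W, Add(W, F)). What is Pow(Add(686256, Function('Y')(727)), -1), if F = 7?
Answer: Rational(1, 1219874) ≈ 8.1976e-7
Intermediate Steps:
Function('Y')(W) = Mul(W, Add(7, W)) (Function('Y')(W) = Mul(W, Add(W, 7)) = Mul(W, Add(7, W)))
Pow(Add(686256, Function('Y')(727)), -1) = Pow(Add(686256, Mul(727, Add(7, 727))), -1) = Pow(Add(686256, Mul(727, 734)), -1) = Pow(Add(686256, 533618), -1) = Pow(1219874, -1) = Rational(1, 1219874)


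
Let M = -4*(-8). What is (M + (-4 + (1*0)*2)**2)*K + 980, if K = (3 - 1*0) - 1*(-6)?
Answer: 1412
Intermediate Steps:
K = 9 (K = (3 + 0) + 6 = 3 + 6 = 9)
M = 32
(M + (-4 + (1*0)*2)**2)*K + 980 = (32 + (-4 + (1*0)*2)**2)*9 + 980 = (32 + (-4 + 0*2)**2)*9 + 980 = (32 + (-4 + 0)**2)*9 + 980 = (32 + (-4)**2)*9 + 980 = (32 + 16)*9 + 980 = 48*9 + 980 = 432 + 980 = 1412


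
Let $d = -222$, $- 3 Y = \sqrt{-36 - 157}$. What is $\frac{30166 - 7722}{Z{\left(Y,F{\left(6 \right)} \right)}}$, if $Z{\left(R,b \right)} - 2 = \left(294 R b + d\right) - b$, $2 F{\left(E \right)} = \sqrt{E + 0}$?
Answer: $- \frac{44888}{440 + \sqrt{6} + 98 i \sqrt{1158}} \approx -1.7549 + 13.227 i$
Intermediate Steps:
$Y = - \frac{i \sqrt{193}}{3}$ ($Y = - \frac{\sqrt{-36 - 157}}{3} = - \frac{\sqrt{-193}}{3} = - \frac{i \sqrt{193}}{3} \approx - 4.6308 i$)
$F{\left(E \right)} = \frac{\sqrt{E}}{2}$ ($F{\left(E \right)} = \frac{\sqrt{E + 0}}{2} = \frac{\sqrt{E}}{2}$)
$Z{\left(R,b \right)} = -220 - b + 294 R b$ ($Z{\left(R,b \right)} = 2 - \left(222 + b - 294 R b\right) = -220 - b + 294 R b$)
$\frac{30166 - 7722}{Z{\left(Y,F{\left(6 \right)} \right)}} = \frac{30166 - 7722}{-220 - \frac{\sqrt{6}}{2} + 294 \left(- \frac{i \sqrt{193}}{3}\right) \frac{\sqrt{6}}{2}} = \frac{22444}{-220 - \frac{\sqrt{6}}{2} - 49 i \sqrt{1158}}$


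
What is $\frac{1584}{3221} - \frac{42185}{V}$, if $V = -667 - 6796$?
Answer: $\frac{147699277}{24038323} \approx 6.1443$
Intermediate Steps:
$V = -7463$
$\frac{1584}{3221} - \frac{42185}{V} = \frac{1584}{3221} - \frac{42185}{-7463} = 1584 \cdot \frac{1}{3221} - - \frac{42185}{7463} = \frac{1584}{3221} + \frac{42185}{7463} = \frac{147699277}{24038323}$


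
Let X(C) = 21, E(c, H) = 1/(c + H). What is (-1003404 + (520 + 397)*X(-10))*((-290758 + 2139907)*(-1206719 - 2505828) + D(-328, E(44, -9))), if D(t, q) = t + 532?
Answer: 6756220893870343953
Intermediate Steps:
E(c, H) = 1/(H + c)
D(t, q) = 532 + t
(-1003404 + (520 + 397)*X(-10))*((-290758 + 2139907)*(-1206719 - 2505828) + D(-328, E(44, -9))) = (-1003404 + (520 + 397)*21)*((-290758 + 2139907)*(-1206719 - 2505828) + (532 - 328)) = (-1003404 + 917*21)*(1849149*(-3712547) + 204) = (-1003404 + 19257)*(-6865052572503 + 204) = -984147*(-6865052572299) = 6756220893870343953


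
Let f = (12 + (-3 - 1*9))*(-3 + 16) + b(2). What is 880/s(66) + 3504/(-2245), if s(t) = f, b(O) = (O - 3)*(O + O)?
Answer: -497404/2245 ≈ -221.56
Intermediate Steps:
b(O) = 2*O*(-3 + O) (b(O) = (-3 + O)*(2*O) = 2*O*(-3 + O))
f = -4 (f = (12 + (-3 - 1*9))*(-3 + 16) + 2*2*(-3 + 2) = (12 + (-3 - 9))*13 + 2*2*(-1) = (12 - 12)*13 - 4 = 0*13 - 4 = 0 - 4 = -4)
s(t) = -4
880/s(66) + 3504/(-2245) = 880/(-4) + 3504/(-2245) = 880*(-1/4) + 3504*(-1/2245) = -220 - 3504/2245 = -497404/2245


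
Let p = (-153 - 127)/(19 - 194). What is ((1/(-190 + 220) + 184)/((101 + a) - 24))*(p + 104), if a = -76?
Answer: 485848/25 ≈ 19434.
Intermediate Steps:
p = 8/5 (p = -280/(-175) = -280*(-1/175) = 8/5 ≈ 1.6000)
((1/(-190 + 220) + 184)/((101 + a) - 24))*(p + 104) = ((1/(-190 + 220) + 184)/((101 - 76) - 24))*(8/5 + 104) = ((1/30 + 184)/(25 - 24))*(528/5) = ((1/30 + 184)/1)*(528/5) = ((5521/30)*1)*(528/5) = (5521/30)*(528/5) = 485848/25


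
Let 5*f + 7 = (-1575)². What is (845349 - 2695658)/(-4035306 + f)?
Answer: 9251545/17695912 ≈ 0.52281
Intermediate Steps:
f = 2480618/5 (f = -7/5 + (⅕)*(-1575)² = -7/5 + (⅕)*2480625 = -7/5 + 496125 = 2480618/5 ≈ 4.9612e+5)
(845349 - 2695658)/(-4035306 + f) = (845349 - 2695658)/(-4035306 + 2480618/5) = -1850309/(-17695912/5) = -1850309*(-5/17695912) = 9251545/17695912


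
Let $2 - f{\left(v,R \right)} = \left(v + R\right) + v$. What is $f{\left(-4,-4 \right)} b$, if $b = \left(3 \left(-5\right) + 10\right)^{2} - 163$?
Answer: $-1932$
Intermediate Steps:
$f{\left(v,R \right)} = 2 - R - 2 v$ ($f{\left(v,R \right)} = 2 - \left(\left(v + R\right) + v\right) = 2 - \left(\left(R + v\right) + v\right) = 2 - \left(R + 2 v\right) = 2 - R - 2 v$)
$b = -138$ ($b = \left(-15 + 10\right)^{2} - 163 = \left(-5\right)^{2} - 163 = 25 - 163 = -138$)
$f{\left(-4,-4 \right)} b = \left(2 - -4 - -8\right) \left(-138\right) = \left(2 + 4 + 8\right) \left(-138\right) = 14 \left(-138\right) = -1932$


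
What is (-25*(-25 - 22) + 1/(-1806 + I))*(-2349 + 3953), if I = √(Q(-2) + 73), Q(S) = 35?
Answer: 256124955199/135897 - 401*√3/135897 ≈ 1.8847e+6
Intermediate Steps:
I = 6*√3 (I = √(35 + 73) = √108 = 6*√3 ≈ 10.392)
(-25*(-25 - 22) + 1/(-1806 + I))*(-2349 + 3953) = (-25*(-25 - 22) + 1/(-1806 + 6*√3))*(-2349 + 3953) = (-25*(-47) + 1/(-1806 + 6*√3))*1604 = (1175 + 1/(-1806 + 6*√3))*1604 = 1884700 + 1604/(-1806 + 6*√3)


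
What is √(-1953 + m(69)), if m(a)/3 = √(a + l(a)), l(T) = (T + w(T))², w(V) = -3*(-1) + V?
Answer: √(-1953 + 15*√798) ≈ 39.106*I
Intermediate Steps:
w(V) = 3 + V
l(T) = (3 + 2*T)² (l(T) = (T + (3 + T))² = (3 + 2*T)²)
m(a) = 3*√(a + (3 + 2*a)²)
√(-1953 + m(69)) = √(-1953 + 3*√(69 + (3 + 2*69)²)) = √(-1953 + 3*√(69 + (3 + 138)²)) = √(-1953 + 3*√(69 + 141²)) = √(-1953 + 3*√(69 + 19881)) = √(-1953 + 3*√19950) = √(-1953 + 3*(5*√798)) = √(-1953 + 15*√798)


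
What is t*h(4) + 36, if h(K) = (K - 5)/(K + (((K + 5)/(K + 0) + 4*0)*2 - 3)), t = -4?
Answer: 404/11 ≈ 36.727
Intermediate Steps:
h(K) = (-5 + K)/(-3 + K + 2*(5 + K)/K) (h(K) = (-5 + K)/(K + (((5 + K)/K + 0)*2 - 3)) = (-5 + K)/(K + (((5 + K)/K)*2 - 3)) = (-5 + K)/(K + (2*(5 + K)/K - 3)) = (-5 + K)/(K + (-3 + 2*(5 + K)/K)) = (-5 + K)/(-3 + K + 2*(5 + K)/K))
t*h(4) + 36 = -16*(-5 + 4)/(10 + 4**2 - 1*4) + 36 = -16*(-1)/(10 + 16 - 4) + 36 = -16*(-1)/22 + 36 = -4*(-2/11) + 36 = 8/11 + 36 = 404/11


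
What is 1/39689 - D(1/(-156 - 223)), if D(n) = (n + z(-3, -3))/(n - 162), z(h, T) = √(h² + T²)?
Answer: 1670/187451147 + 1137*√2/61399 ≈ 0.026198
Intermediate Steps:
z(h, T) = √(T² + h²)
D(n) = (n + 3*√2)/(-162 + n) (D(n) = (n + √((-3)² + (-3)²))/(n - 162) = (n + √(9 + 9))/(-162 + n) = (n + √18)/(-162 + n) = (n + 3*√2)/(-162 + n))
1/39689 - D(1/(-156 - 223)) = 1/39689 - (1/(-156 - 223) + 3*√2)/(-162 + 1/(-156 - 223)) = 1/39689 - (1/(-379) + 3*√2)/(-162 + 1/(-379)) = 1/39689 - (-1/379 + 3*√2)/(-162 - 1/379) = 1/39689 - (-1/379 + 3*√2)/(-61399/379) = 1/39689 - (-379)*(-1/379 + 3*√2)/61399 = 1/39689 - (1/61399 - 1137*√2/61399) = 1/39689 + (-1/61399 + 1137*√2/61399) = 1670/187451147 + 1137*√2/61399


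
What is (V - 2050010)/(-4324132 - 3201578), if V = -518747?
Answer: 2568757/7525710 ≈ 0.34133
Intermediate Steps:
(V - 2050010)/(-4324132 - 3201578) = (-518747 - 2050010)/(-4324132 - 3201578) = -2568757/(-7525710) = -2568757*(-1/7525710) = 2568757/7525710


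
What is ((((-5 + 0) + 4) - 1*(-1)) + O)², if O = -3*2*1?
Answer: 36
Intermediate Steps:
O = -6 (O = -6*1 = -6)
((((-5 + 0) + 4) - 1*(-1)) + O)² = ((((-5 + 0) + 4) - 1*(-1)) - 6)² = (((-5 + 4) + 1) - 6)² = ((-1 + 1) - 6)² = (0 - 6)² = (-6)² = 36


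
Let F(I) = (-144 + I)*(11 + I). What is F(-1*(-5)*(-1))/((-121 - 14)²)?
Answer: -298/6075 ≈ -0.049053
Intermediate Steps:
F(-1*(-5)*(-1))/((-121 - 14)²) = (-1584 + (-1*(-5)*(-1))² - 133*(-1*(-5))*(-1))/((-121 - 14)²) = (-1584 + (5*(-1))² - 665*(-1))/((-135)²) = (-1584 + (-5)² - 133*(-5))/18225 = (-1584 + 25 + 665)*(1/18225) = -894*1/18225 = -298/6075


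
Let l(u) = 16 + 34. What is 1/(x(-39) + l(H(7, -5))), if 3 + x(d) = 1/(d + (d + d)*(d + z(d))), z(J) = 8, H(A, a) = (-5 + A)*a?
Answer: 2379/111814 ≈ 0.021276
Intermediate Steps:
H(A, a) = a*(-5 + A)
l(u) = 50
x(d) = -3 + 1/(d + 2*d*(8 + d)) (x(d) = -3 + 1/(d + (d + d)*(d + 8)) = -3 + 1/(d + (2*d)*(8 + d)) = -3 + 1/(d + 2*d*(8 + d)))
1/(x(-39) + l(H(7, -5))) = 1/((1 - 51*(-39) - 6*(-39)²)/((-39)*(17 + 2*(-39))) + 50) = 1/(-(1 + 1989 - 6*1521)/(39*(17 - 78)) + 50) = 1/(-1/39*(1 + 1989 - 9126)/(-61) + 50) = 1/(-1/39*(-1/61)*(-7136) + 50) = 1/(-7136/2379 + 50) = 1/(111814/2379) = 2379/111814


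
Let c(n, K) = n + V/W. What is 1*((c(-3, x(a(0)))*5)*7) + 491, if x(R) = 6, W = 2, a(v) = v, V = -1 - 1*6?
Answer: 527/2 ≈ 263.50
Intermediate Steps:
V = -7 (V = -1 - 6 = -7)
c(n, K) = -7/2 + n (c(n, K) = n - 7/2 = -7/2 + n)
1*((c(-3, x(a(0)))*5)*7) + 491 = 1*(((-7/2 - 3)*5)*7) + 491 = 1*(-13/2*5*7) + 491 = 1*(-65/2*7) + 491 = 1*(-455/2) + 491 = -455/2 + 491 = 527/2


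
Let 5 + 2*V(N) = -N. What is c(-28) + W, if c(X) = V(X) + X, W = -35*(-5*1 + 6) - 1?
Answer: -105/2 ≈ -52.500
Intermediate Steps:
V(N) = -5/2 - N/2 (V(N) = -5/2 + (-N)/2 = -5/2 - N/2)
W = -36 (W = -35*(-5 + 6) - 1 = -35*1 - 1 = -35 - 1 = -36)
c(X) = -5/2 + X/2 (c(X) = (-5/2 - X/2) + X = -5/2 + X/2)
c(-28) + W = (-5/2 + (½)*(-28)) - 36 = (-5/2 - 14) - 36 = -33/2 - 36 = -105/2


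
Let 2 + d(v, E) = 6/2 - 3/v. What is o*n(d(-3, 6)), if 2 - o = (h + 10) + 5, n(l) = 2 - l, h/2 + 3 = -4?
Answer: 0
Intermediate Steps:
h = -14 (h = -6 + 2*(-4) = -6 - 8 = -14)
d(v, E) = 1 - 3/v (d(v, E) = -2 + (6/2 - 3/v) = -2 + (6*(½) - 3/v) = -2 + (3 - 3/v) = 1 - 3/v)
o = 1 (o = 2 - ((-14 + 10) + 5) = 2 - (-4 + 5) = 2 - 1*1 = 2 - 1 = 1)
o*n(d(-3, 6)) = 1*(2 - (-3 - 3)/(-3)) = 1*(2 - (-1)*(-6)/3) = 1*(2 - 1*2) = 1*(2 - 2) = 1*0 = 0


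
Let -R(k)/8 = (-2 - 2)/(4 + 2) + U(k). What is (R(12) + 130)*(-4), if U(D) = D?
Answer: -472/3 ≈ -157.33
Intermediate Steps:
R(k) = 16/3 - 8*k (R(k) = -8*((-2 - 2)/(4 + 2) + k) = -8*(-4/6 + k) = -8*(-4*⅙ + k) = -8*(-⅔ + k) = 16/3 - 8*k)
(R(12) + 130)*(-4) = ((16/3 - 8*12) + 130)*(-4) = ((16/3 - 96) + 130)*(-4) = (-272/3 + 130)*(-4) = (118/3)*(-4) = -472/3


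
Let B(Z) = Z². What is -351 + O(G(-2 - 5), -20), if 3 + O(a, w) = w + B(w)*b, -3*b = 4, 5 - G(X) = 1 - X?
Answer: -2722/3 ≈ -907.33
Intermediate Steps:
G(X) = 4 + X (G(X) = 5 - (1 - X) = 5 + (-1 + X) = 4 + X)
b = -4/3 (b = -⅓*4 = -4/3 ≈ -1.3333)
O(a, w) = -3 + w - 4*w²/3 (O(a, w) = -3 + (w + w²*(-4/3)) = -3 + (w - 4*w²/3) = -3 + w - 4*w²/3)
-351 + O(G(-2 - 5), -20) = -351 + (-3 - 20 - 4/3*(-20)²) = -351 + (-3 - 20 - 4/3*400) = -351 + (-3 - 20 - 1600/3) = -351 - 1669/3 = -2722/3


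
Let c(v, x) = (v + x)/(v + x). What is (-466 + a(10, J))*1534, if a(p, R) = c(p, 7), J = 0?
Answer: -713310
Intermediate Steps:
c(v, x) = 1
a(p, R) = 1
(-466 + a(10, J))*1534 = (-466 + 1)*1534 = -465*1534 = -713310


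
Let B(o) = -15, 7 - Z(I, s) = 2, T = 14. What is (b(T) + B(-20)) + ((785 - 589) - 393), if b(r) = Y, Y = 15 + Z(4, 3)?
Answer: -192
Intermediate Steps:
Z(I, s) = 5 (Z(I, s) = 7 - 1*2 = 7 - 2 = 5)
Y = 20 (Y = 15 + 5 = 20)
b(r) = 20
(b(T) + B(-20)) + ((785 - 589) - 393) = (20 - 15) + ((785 - 589) - 393) = 5 + (196 - 393) = 5 - 197 = -192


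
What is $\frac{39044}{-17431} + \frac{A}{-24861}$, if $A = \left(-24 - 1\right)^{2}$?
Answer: $- \frac{981567259}{433352091} \approx -2.2651$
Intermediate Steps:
$A = 625$ ($A = \left(-25\right)^{2} = 625$)
$\frac{39044}{-17431} + \frac{A}{-24861} = \frac{39044}{-17431} + \frac{625}{-24861} = 39044 \left(- \frac{1}{17431}\right) + 625 \left(- \frac{1}{24861}\right) = - \frac{39044}{17431} - \frac{625}{24861} = - \frac{981567259}{433352091}$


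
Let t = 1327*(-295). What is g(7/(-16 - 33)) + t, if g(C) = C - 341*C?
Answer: -2739915/7 ≈ -3.9142e+5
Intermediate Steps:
t = -391465
g(C) = -340*C
g(7/(-16 - 33)) + t = -2380/(-16 - 33) - 391465 = -2380/(-49) - 391465 = -2380*(-1)/49 - 391465 = -340*(-1/7) - 391465 = 340/7 - 391465 = -2739915/7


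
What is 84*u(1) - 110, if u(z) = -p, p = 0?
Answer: -110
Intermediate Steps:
u(z) = 0 (u(z) = -1*0 = 0)
84*u(1) - 110 = 84*0 - 110 = 0 - 110 = -110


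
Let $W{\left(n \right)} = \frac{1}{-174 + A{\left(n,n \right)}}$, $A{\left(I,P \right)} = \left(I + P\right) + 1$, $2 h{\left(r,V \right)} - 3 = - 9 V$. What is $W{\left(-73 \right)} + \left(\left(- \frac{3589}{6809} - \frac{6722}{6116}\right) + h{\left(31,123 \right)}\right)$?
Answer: $- \frac{2762819557}{4990378} \approx -553.63$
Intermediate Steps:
$h{\left(r,V \right)} = \frac{3}{2} - \frac{9 V}{2}$ ($h{\left(r,V \right)} = \frac{3}{2} + \frac{\left(-9\right) V}{2} = \frac{3}{2} - \frac{9 V}{2}$)
$A{\left(I,P \right)} = 1 + I + P$
$W{\left(n \right)} = \frac{1}{-173 + 2 n}$ ($W{\left(n \right)} = \frac{1}{-174 + \left(1 + n + n\right)} = \frac{1}{-174 + \left(1 + 2 n\right)} = \frac{1}{-173 + 2 n}$)
$W{\left(-73 \right)} + \left(\left(- \frac{3589}{6809} - \frac{6722}{6116}\right) + h{\left(31,123 \right)}\right) = \frac{1}{-173 + 2 \left(-73\right)} + \left(\left(- \frac{3589}{6809} - \frac{6722}{6116}\right) + \left(\frac{3}{2} - \frac{1107}{2}\right)\right) = \frac{1}{-173 - 146} + \left(\left(\left(-3589\right) \frac{1}{6809} - \frac{3361}{3058}\right) + \left(\frac{3}{2} - \frac{1107}{2}\right)\right) = \frac{1}{-319} - \frac{1047960105}{1892902} = - \frac{1}{319} - \frac{1047960105}{1892902} = - \frac{2762819557}{4990378}$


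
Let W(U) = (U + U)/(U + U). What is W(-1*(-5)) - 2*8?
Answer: -15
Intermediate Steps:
W(U) = 1 (W(U) = (2*U)/((2*U)) = (2*U)*(1/(2*U)) = 1)
W(-1*(-5)) - 2*8 = 1 - 2*8 = 1 - 16 = -15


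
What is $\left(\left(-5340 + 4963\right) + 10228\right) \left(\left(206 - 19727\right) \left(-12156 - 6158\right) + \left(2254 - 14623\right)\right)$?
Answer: $3521685461475$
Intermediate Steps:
$\left(\left(-5340 + 4963\right) + 10228\right) \left(\left(206 - 19727\right) \left(-12156 - 6158\right) + \left(2254 - 14623\right)\right) = \left(-377 + 10228\right) \left(\left(-19521\right) \left(-18314\right) + \left(2254 - 14623\right)\right) = 9851 \left(357507594 - 12369\right) = 9851 \cdot 357495225 = 3521685461475$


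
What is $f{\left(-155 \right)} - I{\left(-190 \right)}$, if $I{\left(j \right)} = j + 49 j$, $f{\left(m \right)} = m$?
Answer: $9345$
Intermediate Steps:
$I{\left(j \right)} = 50 j$
$f{\left(-155 \right)} - I{\left(-190 \right)} = -155 - 50 \left(-190\right) = -155 - -9500 = -155 + 9500 = 9345$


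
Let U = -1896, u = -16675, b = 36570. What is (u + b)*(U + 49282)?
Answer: 942744470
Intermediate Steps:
(u + b)*(U + 49282) = (-16675 + 36570)*(-1896 + 49282) = 19895*47386 = 942744470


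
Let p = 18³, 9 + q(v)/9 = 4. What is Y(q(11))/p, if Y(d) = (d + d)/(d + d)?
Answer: 1/5832 ≈ 0.00017147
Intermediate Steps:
q(v) = -45 (q(v) = -81 + 9*4 = -81 + 36 = -45)
p = 5832
Y(d) = 1 (Y(d) = (2*d)/((2*d)) = (2*d)*(1/(2*d)) = 1)
Y(q(11))/p = 1/5832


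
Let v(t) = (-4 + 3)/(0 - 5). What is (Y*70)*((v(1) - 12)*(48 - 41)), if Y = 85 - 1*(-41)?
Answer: -728532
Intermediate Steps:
v(t) = ⅕ (v(t) = -1/(-5) = -1*(-⅕) = ⅕)
Y = 126 (Y = 85 + 41 = 126)
(Y*70)*((v(1) - 12)*(48 - 41)) = (126*70)*((⅕ - 12)*(48 - 41)) = 8820*(-59/5*7) = 8820*(-413/5) = -728532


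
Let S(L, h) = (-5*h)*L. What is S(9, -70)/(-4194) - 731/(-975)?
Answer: -302/227175 ≈ -0.0013294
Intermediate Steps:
S(L, h) = -5*L*h
S(9, -70)/(-4194) - 731/(-975) = -5*9*(-70)/(-4194) - 731/(-975) = 3150*(-1/4194) - 731*(-1/975) = -175/233 + 731/975 = -302/227175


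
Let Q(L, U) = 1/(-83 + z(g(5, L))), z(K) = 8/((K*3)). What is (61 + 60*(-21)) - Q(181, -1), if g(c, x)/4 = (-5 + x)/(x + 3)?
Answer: -3256451/2716 ≈ -1199.0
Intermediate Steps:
g(c, x) = 4*(-5 + x)/(3 + x) (g(c, x) = 4*((-5 + x)/(x + 3)) = 4*((-5 + x)/(3 + x)) = 4*(-5 + x)/(3 + x))
z(K) = 8/(3*K) (z(K) = 8/((3*K)) = 8*(1/(3*K)) = 8/(3*K))
Q(L, U) = 1/(-83 + 2*(3 + L)/(3*(-5 + L))) (Q(L, U) = 1/(-83 + 8/(3*((4*(-5 + L)/(3 + L))))) = 1/(-83 + 8*((3 + L)/(4*(-5 + L)))/3) = 1/(-83 + 2*(3 + L)/(3*(-5 + L))))
(61 + 60*(-21)) - Q(181, -1) = (61 + 60*(-21)) - 3*(5 - 1*181)/(-1251 + 247*181) = (61 - 1260) - 3*(5 - 181)/(-1251 + 44707) = -1199 - 3*(-176)/43456 = -1199 - 1*(-33/2716) = -1199 + 33/2716 = -3256451/2716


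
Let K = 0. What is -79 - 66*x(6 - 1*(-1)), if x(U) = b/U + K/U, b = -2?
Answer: -421/7 ≈ -60.143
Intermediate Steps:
x(U) = -2/U (x(U) = -2/U + 0/U = -2/U + 0 = -2/U)
-79 - 66*x(6 - 1*(-1)) = -79 - (-132)/(6 - 1*(-1)) = -79 - (-132)/(6 + 1) = -79 - (-132)/7 = -79 - 66*(-2/7) = -79 + 132/7 = -421/7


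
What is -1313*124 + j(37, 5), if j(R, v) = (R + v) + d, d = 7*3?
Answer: -162749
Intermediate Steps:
d = 21
j(R, v) = 21 + R + v (j(R, v) = (R + v) + 21 = 21 + R + v)
-1313*124 + j(37, 5) = -1313*124 + (21 + 37 + 5) = -162812 + 63 = -162749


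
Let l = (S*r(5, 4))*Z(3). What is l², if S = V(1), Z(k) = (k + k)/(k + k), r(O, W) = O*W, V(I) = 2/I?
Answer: 1600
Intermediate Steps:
Z(k) = 1 (Z(k) = (2*k)/((2*k)) = (2*k)*(1/(2*k)) = 1)
S = 2 (S = 2/1 = 2*1 = 2)
l = 40 (l = (2*(5*4))*1 = (2*20)*1 = 40*1 = 40)
l² = 40² = 1600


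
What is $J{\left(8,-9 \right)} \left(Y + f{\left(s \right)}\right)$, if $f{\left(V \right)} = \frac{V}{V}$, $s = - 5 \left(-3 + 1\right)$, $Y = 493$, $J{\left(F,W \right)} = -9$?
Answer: $-4446$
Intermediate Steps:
$s = 10$ ($s = \left(-5\right) \left(-2\right) = 10$)
$f{\left(V \right)} = 1$
$J{\left(8,-9 \right)} \left(Y + f{\left(s \right)}\right) = - 9 \left(493 + 1\right) = \left(-9\right) 494 = -4446$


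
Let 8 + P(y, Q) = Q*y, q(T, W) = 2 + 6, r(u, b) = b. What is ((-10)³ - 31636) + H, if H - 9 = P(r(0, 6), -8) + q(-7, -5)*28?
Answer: -32459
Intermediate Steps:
q(T, W) = 8
P(y, Q) = -8 + Q*y
H = 177 (H = 9 + ((-8 - 8*6) + 8*28) = 9 + ((-8 - 48) + 224) = 9 + (-56 + 224) = 9 + 168 = 177)
((-10)³ - 31636) + H = ((-10)³ - 31636) + 177 = (-1000 - 31636) + 177 = -32636 + 177 = -32459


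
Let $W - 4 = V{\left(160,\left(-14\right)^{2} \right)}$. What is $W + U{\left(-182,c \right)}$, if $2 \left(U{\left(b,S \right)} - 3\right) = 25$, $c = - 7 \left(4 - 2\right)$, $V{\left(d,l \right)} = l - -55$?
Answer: $\frac{541}{2} \approx 270.5$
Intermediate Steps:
$V{\left(d,l \right)} = 55 + l$ ($V{\left(d,l \right)} = l + 55 = 55 + l$)
$W = 255$ ($W = 4 + \left(55 + \left(-14\right)^{2}\right) = 4 + \left(55 + 196\right) = 4 + 251 = 255$)
$c = -14$ ($c = \left(-7\right) 2 = -14$)
$U{\left(b,S \right)} = \frac{31}{2}$ ($U{\left(b,S \right)} = 3 + \frac{1}{2} \cdot 25 = 3 + \frac{25}{2} = \frac{31}{2}$)
$W + U{\left(-182,c \right)} = 255 + \frac{31}{2} = \frac{541}{2}$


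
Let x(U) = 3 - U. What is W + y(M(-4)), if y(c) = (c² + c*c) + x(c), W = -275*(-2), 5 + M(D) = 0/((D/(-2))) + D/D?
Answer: 589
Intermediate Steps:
M(D) = -4 (M(D) = -5 + (0/((D/(-2))) + D/D) = -5 + (0/((D*(-½))) + 1) = -5 + (0/((-D/2)) + 1) = -5 + (0*(-2/D) + 1) = -5 + (0 + 1) = -5 + 1 = -4)
W = 550
y(c) = 3 - c + 2*c² (y(c) = (c² + c*c) + (3 - c) = (c² + c²) + (3 - c) = 2*c² + (3 - c) = 3 - c + 2*c²)
W + y(M(-4)) = 550 + (3 - 1*(-4) + 2*(-4)²) = 550 + (3 + 4 + 2*16) = 550 + (3 + 4 + 32) = 550 + 39 = 589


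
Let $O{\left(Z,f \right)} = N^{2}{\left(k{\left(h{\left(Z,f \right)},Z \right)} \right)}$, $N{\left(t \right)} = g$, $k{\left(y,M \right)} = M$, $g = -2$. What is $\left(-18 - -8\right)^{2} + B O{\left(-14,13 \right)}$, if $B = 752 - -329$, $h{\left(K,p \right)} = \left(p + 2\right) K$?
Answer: $4424$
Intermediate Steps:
$h{\left(K,p \right)} = K \left(2 + p\right)$ ($h{\left(K,p \right)} = \left(2 + p\right) K = K \left(2 + p\right)$)
$B = 1081$ ($B = 752 + 329 = 1081$)
$N{\left(t \right)} = -2$
$O{\left(Z,f \right)} = 4$ ($O{\left(Z,f \right)} = \left(-2\right)^{2} = 4$)
$\left(-18 - -8\right)^{2} + B O{\left(-14,13 \right)} = \left(-18 - -8\right)^{2} + 1081 \cdot 4 = \left(-18 + 8\right)^{2} + 4324 = \left(-10\right)^{2} + 4324 = 100 + 4324 = 4424$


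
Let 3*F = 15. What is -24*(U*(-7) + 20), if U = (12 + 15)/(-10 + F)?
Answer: -6936/5 ≈ -1387.2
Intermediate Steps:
F = 5 (F = (1/3)*15 = 5)
U = -27/5 (U = (12 + 15)/(-10 + 5) = 27/(-5) = 27*(-1/5) = -27/5 ≈ -5.4000)
-24*(U*(-7) + 20) = -24*(-27/5*(-7) + 20) = -24*(189/5 + 20) = -24*289/5 = -6936/5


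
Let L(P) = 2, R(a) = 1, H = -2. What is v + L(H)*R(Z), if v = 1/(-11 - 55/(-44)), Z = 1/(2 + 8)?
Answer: 74/39 ≈ 1.8974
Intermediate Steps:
Z = ⅒ (Z = 1/10 = ⅒ ≈ 0.10000)
v = -4/39 (v = 1/(-11 - 55*(-1/44)) = 1/(-11 + 5/4) = 1/(-39/4) = -4/39 ≈ -0.10256)
v + L(H)*R(Z) = -4/39 + 2*1 = -4/39 + 2 = 74/39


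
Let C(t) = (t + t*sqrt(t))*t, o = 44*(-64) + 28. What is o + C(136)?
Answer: 15708 + 36992*sqrt(34) ≈ 2.3141e+5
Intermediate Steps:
o = -2788 (o = -2816 + 28 = -2788)
C(t) = t*(t + t**(3/2)) (C(t) = (t + t**(3/2))*t = t*(t + t**(3/2)))
o + C(136) = -2788 + (136**2 + 136**(5/2)) = -2788 + (18496 + 36992*sqrt(34)) = 15708 + 36992*sqrt(34)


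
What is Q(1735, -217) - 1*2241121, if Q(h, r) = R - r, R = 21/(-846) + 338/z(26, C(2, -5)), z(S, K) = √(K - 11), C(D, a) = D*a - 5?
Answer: -631934935/282 - 13*I*√26 ≈ -2.2409e+6 - 66.287*I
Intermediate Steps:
C(D, a) = -5 + D*a
z(S, K) = √(-11 + K)
R = -7/282 - 13*I*√26 (R = 21/(-846) + 338/(√(-11 + (-5 + 2*(-5)))) = 21*(-1/846) + 338/(√(-11 + (-5 - 10))) = -7/282 + 338/(√(-11 - 15)) = -7/282 + 338/(√(-26)) = -7/282 + 338/((I*√26)) = -7/282 + 338*(-I*√26/26) = -7/282 - 13*I*√26 ≈ -0.024823 - 66.287*I)
Q(h, r) = -7/282 - r - 13*I*√26 (Q(h, r) = (-7/282 - 13*I*√26) - r = -7/282 - r - 13*I*√26)
Q(1735, -217) - 1*2241121 = (-7/282 - 1*(-217) - 13*I*√26) - 1*2241121 = (-7/282 + 217 - 13*I*√26) - 2241121 = (61187/282 - 13*I*√26) - 2241121 = -631934935/282 - 13*I*√26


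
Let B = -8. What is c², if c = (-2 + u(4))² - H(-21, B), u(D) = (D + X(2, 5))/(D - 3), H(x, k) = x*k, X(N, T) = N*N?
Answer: 17424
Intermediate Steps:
X(N, T) = N²
H(x, k) = k*x
u(D) = (4 + D)/(-3 + D) (u(D) = (D + 2²)/(D - 3) = (D + 4)/(-3 + D) = (4 + D)/(-3 + D))
c = -132 (c = (-2 + (4 + 4)/(-3 + 4))² - (-8)*(-21) = (-2 + 8/1)² - 1*168 = (-2 + 1*8)² - 168 = (-2 + 8)² - 168 = 6² - 168 = 36 - 168 = -132)
c² = (-132)² = 17424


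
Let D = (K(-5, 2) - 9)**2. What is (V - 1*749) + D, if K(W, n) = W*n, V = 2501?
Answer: 2113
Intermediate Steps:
D = 361 (D = (-5*2 - 9)**2 = (-10 - 9)**2 = (-19)**2 = 361)
(V - 1*749) + D = (2501 - 1*749) + 361 = (2501 - 749) + 361 = 1752 + 361 = 2113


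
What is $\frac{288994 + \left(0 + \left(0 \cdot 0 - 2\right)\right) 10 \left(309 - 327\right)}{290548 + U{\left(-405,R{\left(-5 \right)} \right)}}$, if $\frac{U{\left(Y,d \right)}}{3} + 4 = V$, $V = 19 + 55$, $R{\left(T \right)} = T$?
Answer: $\frac{11129}{11183} \approx 0.99517$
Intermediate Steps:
$V = 74$
$U{\left(Y,d \right)} = 210$ ($U{\left(Y,d \right)} = -12 + 3 \cdot 74 = -12 + 222 = 210$)
$\frac{288994 + \left(0 + \left(0 \cdot 0 - 2\right)\right) 10 \left(309 - 327\right)}{290548 + U{\left(-405,R{\left(-5 \right)} \right)}} = \frac{288994 + \left(0 + \left(0 \cdot 0 - 2\right)\right) 10 \left(309 - 327\right)}{290548 + 210} = \frac{288994 + \left(0 + \left(0 - 2\right)\right) 10 \left(-18\right)}{290758} = \left(288994 + \left(0 - 2\right) 10 \left(-18\right)\right) \frac{1}{290758} = \left(288994 + \left(-2\right) 10 \left(-18\right)\right) \frac{1}{290758} = \left(288994 - -360\right) \frac{1}{290758} = \left(288994 + 360\right) \frac{1}{290758} = 289354 \cdot \frac{1}{290758} = \frac{11129}{11183}$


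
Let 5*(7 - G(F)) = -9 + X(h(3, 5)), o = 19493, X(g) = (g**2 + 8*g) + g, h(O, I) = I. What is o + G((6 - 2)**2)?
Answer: 97439/5 ≈ 19488.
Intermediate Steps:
X(g) = g**2 + 9*g
G(F) = -26/5 (G(F) = 7 - (-9 + 5*(9 + 5))/5 = 7 - (-9 + 5*14)/5 = 7 - (-9 + 70)/5 = 7 - 1/5*61 = 7 - 61/5 = -26/5)
o + G((6 - 2)**2) = 19493 - 26/5 = 97439/5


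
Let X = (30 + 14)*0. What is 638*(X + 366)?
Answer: 233508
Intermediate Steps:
X = 0 (X = 44*0 = 0)
638*(X + 366) = 638*(0 + 366) = 638*366 = 233508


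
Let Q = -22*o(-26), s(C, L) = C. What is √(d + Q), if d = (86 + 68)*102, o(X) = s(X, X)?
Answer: 2*√4070 ≈ 127.59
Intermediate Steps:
o(X) = X
Q = 572 (Q = -22*(-26) = 572)
d = 15708 (d = 154*102 = 15708)
√(d + Q) = √(15708 + 572) = √16280 = 2*√4070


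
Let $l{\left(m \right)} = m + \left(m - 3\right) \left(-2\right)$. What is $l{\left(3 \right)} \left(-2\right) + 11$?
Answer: $5$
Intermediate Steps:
$l{\left(m \right)} = 6 - m$ ($l{\left(m \right)} = m + \left(m - 3\right) \left(-2\right) = m + \left(-3 + m\right) \left(-2\right) = m - \left(-6 + 2 m\right) = 6 - m$)
$l{\left(3 \right)} \left(-2\right) + 11 = \left(6 - 3\right) \left(-2\right) + 11 = 3 \left(-2\right) + 11 = -6 + 11 = 5$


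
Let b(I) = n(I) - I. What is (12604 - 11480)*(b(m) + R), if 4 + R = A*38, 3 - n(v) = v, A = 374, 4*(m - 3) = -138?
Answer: 16043976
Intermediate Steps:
m = -63/2 (m = 3 + (¼)*(-138) = 3 - 69/2 = -63/2 ≈ -31.500)
n(v) = 3 - v
R = 14208 (R = -4 + 374*38 = -4 + 14212 = 14208)
b(I) = 3 - 2*I (b(I) = (3 - I) - I = 3 - 2*I)
(12604 - 11480)*(b(m) + R) = (12604 - 11480)*((3 - 2*(-63/2)) + 14208) = 1124*((3 + 63) + 14208) = 1124*(66 + 14208) = 1124*14274 = 16043976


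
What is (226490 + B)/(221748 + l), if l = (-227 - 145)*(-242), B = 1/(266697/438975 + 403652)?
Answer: 1486390145771315/2046071917181092 ≈ 0.72646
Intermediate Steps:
B = 48775/19688155933 (B = 1/(266697*(1/438975) + 403652) = 1/(29633/48775 + 403652) = 1/(19688155933/48775) = 48775/19688155933 ≈ 2.4774e-6)
l = 90024 (l = -372*(-242) = 90024)
(226490 + B)/(221748 + l) = (226490 + 48775/19688155933)/(221748 + 90024) = (4459170437313945/19688155933)/311772 = (4459170437313945/19688155933)*(1/311772) = 1486390145771315/2046071917181092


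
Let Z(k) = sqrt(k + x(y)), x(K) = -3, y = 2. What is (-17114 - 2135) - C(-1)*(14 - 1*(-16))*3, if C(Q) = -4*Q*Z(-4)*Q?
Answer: -19249 + 360*I*sqrt(7) ≈ -19249.0 + 952.47*I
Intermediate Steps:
Z(k) = sqrt(-3 + k) (Z(k) = sqrt(k - 3) = sqrt(-3 + k))
C(Q) = -4*I*sqrt(7)*Q**2 (C(Q) = -4*Q*sqrt(-3 - 4)*Q = -4*Q*sqrt(-7)*Q = -4*Q*(I*sqrt(7))*Q = -4*I*Q*sqrt(7)*Q = -4*I*sqrt(7)*Q**2)
(-17114 - 2135) - C(-1)*(14 - 1*(-16))*3 = (-17114 - 2135) - (-4*I*sqrt(7)*(-1)**2)*(14 - 1*(-16))*3 = -19249 - (-4*I*sqrt(7)*1)*(14 + 16)*3 = -19249 - -4*I*sqrt(7)*30*3 = -19249 - (-120*I*sqrt(7))*3 = -19249 - (-360)*I*sqrt(7) = -19249 + 360*I*sqrt(7)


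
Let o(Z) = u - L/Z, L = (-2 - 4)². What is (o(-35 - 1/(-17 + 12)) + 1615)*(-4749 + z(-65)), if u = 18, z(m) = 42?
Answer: -223050609/29 ≈ -7.6914e+6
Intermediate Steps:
L = 36 (L = (-6)² = 36)
o(Z) = 18 - 36/Z
(o(-35 - 1/(-17 + 12)) + 1615)*(-4749 + z(-65)) = ((18 - 36/(-35 - 1/(-17 + 12))) + 1615)*(-4749 + 42) = ((18 - 36/(-35 - 1/(-5))) + 1615)*(-4707) = ((18 - 36/(-35 - 1*(-⅕))) + 1615)*(-4707) = ((18 - 36/(-35 + ⅕)) + 1615)*(-4707) = ((18 - 36/(-174/5)) + 1615)*(-4707) = ((18 - 36*(-5/174)) + 1615)*(-4707) = ((18 + 30/29) + 1615)*(-4707) = (552/29 + 1615)*(-4707) = (47387/29)*(-4707) = -223050609/29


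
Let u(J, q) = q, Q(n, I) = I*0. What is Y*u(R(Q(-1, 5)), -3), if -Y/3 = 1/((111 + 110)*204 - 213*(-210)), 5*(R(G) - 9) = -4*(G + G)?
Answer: 3/29938 ≈ 0.00010021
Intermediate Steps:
Q(n, I) = 0
R(G) = 9 - 8*G/5 (R(G) = 9 + (-4*(G + G))/5 = 9 + (-8*G)/5 = 9 - 8*G/5)
Y = -1/29938 (Y = -3/((111 + 110)*204 - 213*(-210)) = -3/(221*204 + 44730) = -3/(45084 + 44730) = -3/89814 = -3*1/89814 = -1/29938 ≈ -3.3402e-5)
Y*u(R(Q(-1, 5)), -3) = -1/29938*(-3) = 3/29938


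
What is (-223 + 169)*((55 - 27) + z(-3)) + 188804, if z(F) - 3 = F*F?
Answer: 186644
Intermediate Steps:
z(F) = 3 + F**2 (z(F) = 3 + F*F = 3 + F**2)
(-223 + 169)*((55 - 27) + z(-3)) + 188804 = (-223 + 169)*((55 - 27) + (3 + (-3)**2)) + 188804 = -54*(28 + (3 + 9)) + 188804 = -54*(28 + 12) + 188804 = -54*40 + 188804 = -2160 + 188804 = 186644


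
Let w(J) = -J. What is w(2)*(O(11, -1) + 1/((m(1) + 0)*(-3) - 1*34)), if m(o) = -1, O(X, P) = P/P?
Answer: -60/31 ≈ -1.9355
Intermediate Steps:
O(X, P) = 1
w(2)*(O(11, -1) + 1/((m(1) + 0)*(-3) - 1*34)) = (-1*2)*(1 + 1/((-1 + 0)*(-3) - 1*34)) = -2*(1 + 1/(-1*(-3) - 34)) = -2*(1 + 1/(3 - 34)) = -2*(1 + 1/(-31)) = -2*(1 - 1/31) = -2*30/31 = -60/31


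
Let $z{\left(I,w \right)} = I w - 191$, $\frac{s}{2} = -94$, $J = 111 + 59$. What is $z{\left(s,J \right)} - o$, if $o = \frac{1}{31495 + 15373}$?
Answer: $- \frac{1506853069}{46868} \approx -32151.0$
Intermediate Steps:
$J = 170$
$s = -188$ ($s = 2 \left(-94\right) = -188$)
$z{\left(I,w \right)} = -191 + I w$
$o = \frac{1}{46868} \approx 2.1337 \cdot 10^{-5}$
$z{\left(s,J \right)} - o = \left(-191 - 31960\right) - \frac{1}{46868} = -32151 - \frac{1}{46868} = - \frac{1506853069}{46868}$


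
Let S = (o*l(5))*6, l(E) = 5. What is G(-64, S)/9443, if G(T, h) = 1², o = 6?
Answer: 1/9443 ≈ 0.00010590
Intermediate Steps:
S = 180 (S = (6*5)*6 = 30*6 = 180)
G(T, h) = 1
G(-64, S)/9443 = 1/9443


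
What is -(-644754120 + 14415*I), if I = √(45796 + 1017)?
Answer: 644754120 - 187395*√277 ≈ 6.4164e+8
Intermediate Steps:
I = 13*√277 (I = √46813 = 13*√277 ≈ 216.36)
-(-644754120 + 14415*I) = -(-644754120 + 187395*√277) = -14415*(-44728 + 13*√277) = 644754120 - 187395*√277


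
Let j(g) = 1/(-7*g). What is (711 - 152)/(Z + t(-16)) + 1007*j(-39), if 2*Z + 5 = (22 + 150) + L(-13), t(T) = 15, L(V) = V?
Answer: 245251/25116 ≈ 9.7647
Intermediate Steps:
Z = 77 (Z = -5/2 + ((22 + 150) - 13)/2 = -5/2 + (172 - 13)/2 = -5/2 + (1/2)*159 = -5/2 + 159/2 = 77)
j(g) = -1/(7*g)
(711 - 152)/(Z + t(-16)) + 1007*j(-39) = (711 - 152)/(77 + 15) + 1007*(-1/7/(-39)) = 559/92 + 1007*(-1/7*(-1/39)) = 559*(1/92) + 1007*(1/273) = 559/92 + 1007/273 = 245251/25116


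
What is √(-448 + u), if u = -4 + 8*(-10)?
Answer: 2*I*√133 ≈ 23.065*I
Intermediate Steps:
u = -84 (u = -4 - 80 = -84)
√(-448 + u) = √(-448 - 84) = √(-532) = 2*I*√133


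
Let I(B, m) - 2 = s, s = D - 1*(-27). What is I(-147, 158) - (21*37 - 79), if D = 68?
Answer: -601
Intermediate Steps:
s = 95 (s = 68 - 1*(-27) = 68 + 27 = 95)
I(B, m) = 97 (I(B, m) = 2 + 95 = 97)
I(-147, 158) - (21*37 - 79) = 97 - (21*37 - 79) = 97 - (777 - 79) = 97 - 1*698 = 97 - 698 = -601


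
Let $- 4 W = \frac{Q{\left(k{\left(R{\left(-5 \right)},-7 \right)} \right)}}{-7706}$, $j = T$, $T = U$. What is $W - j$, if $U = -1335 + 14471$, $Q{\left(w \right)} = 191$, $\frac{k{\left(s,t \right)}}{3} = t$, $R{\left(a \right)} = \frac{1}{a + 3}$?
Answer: $- \frac{404903873}{30824} \approx -13136.0$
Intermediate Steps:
$R{\left(a \right)} = \frac{1}{3 + a}$
$k{\left(s,t \right)} = 3 t$
$U = 13136$
$T = 13136$
$j = 13136$
$W = \frac{191}{30824}$ ($W = - \frac{191 \frac{1}{-7706}}{4} = - \frac{191 \left(- \frac{1}{7706}\right)}{4} = \left(- \frac{1}{4}\right) \left(- \frac{191}{7706}\right) = \frac{191}{30824} \approx 0.0061965$)
$W - j = \frac{191}{30824} - 13136 = - \frac{404903873}{30824}$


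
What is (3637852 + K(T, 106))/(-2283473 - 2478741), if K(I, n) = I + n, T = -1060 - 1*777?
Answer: -3636121/4762214 ≈ -0.76354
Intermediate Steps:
T = -1837 (T = -1060 - 777 = -1837)
(3637852 + K(T, 106))/(-2283473 - 2478741) = (3637852 + (-1837 + 106))/(-2283473 - 2478741) = (3637852 - 1731)/(-4762214) = 3636121*(-1/4762214) = -3636121/4762214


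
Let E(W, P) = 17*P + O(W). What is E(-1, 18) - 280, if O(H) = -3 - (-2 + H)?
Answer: 26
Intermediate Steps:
O(H) = -1 - H (O(H) = -3 + (2 - H) = -1 - H)
E(W, P) = -1 - W + 17*P (E(W, P) = 17*P + (-1 - W) = -1 - W + 17*P)
E(-1, 18) - 280 = (-1 - 1*(-1) + 17*18) - 280 = (-1 + 1 + 306) - 280 = 306 - 280 = 26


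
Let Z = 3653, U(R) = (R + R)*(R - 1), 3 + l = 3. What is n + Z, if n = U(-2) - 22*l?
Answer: 3665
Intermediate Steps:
l = 0 (l = -3 + 3 = 0)
U(R) = 2*R*(-1 + R) (U(R) = (2*R)*(-1 + R) = 2*R*(-1 + R))
n = 12 (n = 2*(-2)*(-1 - 2) - 22*0 = 2*(-2)*(-3) + 0 = 12 + 0 = 12)
n + Z = 12 + 3653 = 3665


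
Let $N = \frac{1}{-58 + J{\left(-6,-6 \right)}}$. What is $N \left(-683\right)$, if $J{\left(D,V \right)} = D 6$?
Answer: $\frac{683}{94} \approx 7.266$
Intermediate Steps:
$J{\left(D,V \right)} = 6 D$
$N = - \frac{1}{94}$ ($N = \frac{1}{-58 + 6 \left(-6\right)} = \frac{1}{-58 - 36} = \frac{1}{-94} = - \frac{1}{94} \approx -0.010638$)
$N \left(-683\right) = \left(- \frac{1}{94}\right) \left(-683\right) = \frac{683}{94}$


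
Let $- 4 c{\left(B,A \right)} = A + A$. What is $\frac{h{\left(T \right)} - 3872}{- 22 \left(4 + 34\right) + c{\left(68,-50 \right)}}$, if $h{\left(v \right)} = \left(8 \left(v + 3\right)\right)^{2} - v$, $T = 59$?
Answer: $- \frac{242085}{811} \approx -298.5$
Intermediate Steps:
$c{\left(B,A \right)} = - \frac{A}{2}$ ($c{\left(B,A \right)} = - \frac{A + A}{4} = - \frac{2 A}{4} = - \frac{A}{2}$)
$h{\left(v \right)} = \left(24 + 8 v\right)^{2} - v$ ($h{\left(v \right)} = \left(8 \left(3 + v\right)\right)^{2} - v = \left(24 + 8 v\right)^{2} - v$)
$\frac{h{\left(T \right)} - 3872}{- 22 \left(4 + 34\right) + c{\left(68,-50 \right)}} = \frac{\left(\left(-1\right) 59 + 64 \left(3 + 59\right)^{2}\right) - 3872}{- 22 \left(4 + 34\right) - -25} = \frac{\left(-59 + 64 \cdot 62^{2}\right) - 3872}{\left(-22\right) 38 + 25} = \frac{\left(-59 + 64 \cdot 3844\right) - 3872}{-836 + 25} = \frac{\left(-59 + 246016\right) - 3872}{-811} = \left(245957 - 3872\right) \left(- \frac{1}{811}\right) = 242085 \left(- \frac{1}{811}\right) = - \frac{242085}{811}$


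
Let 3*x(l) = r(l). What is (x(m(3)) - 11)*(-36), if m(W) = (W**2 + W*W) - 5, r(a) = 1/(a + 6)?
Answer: 7512/19 ≈ 395.37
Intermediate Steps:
r(a) = 1/(6 + a)
m(W) = -5 + 2*W**2 (m(W) = (W**2 + W**2) - 5 = 2*W**2 - 5 = -5 + 2*W**2)
x(l) = 1/(3*(6 + l))
(x(m(3)) - 11)*(-36) = (1/(3*(6 + (-5 + 2*3**2))) - 11)*(-36) = (1/(3*(6 + (-5 + 2*9))) - 11)*(-36) = (1/(3*(6 + (-5 + 18))) - 11)*(-36) = (1/(3*(6 + 13)) - 11)*(-36) = ((1/3)/19 - 11)*(-36) = ((1/3)*(1/19) - 11)*(-36) = (1/57 - 11)*(-36) = -626/57*(-36) = 7512/19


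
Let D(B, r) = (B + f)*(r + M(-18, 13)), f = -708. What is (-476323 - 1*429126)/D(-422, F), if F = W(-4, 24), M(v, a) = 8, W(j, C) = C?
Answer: 905449/36160 ≈ 25.040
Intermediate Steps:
F = 24
D(B, r) = (-708 + B)*(8 + r) (D(B, r) = (B - 708)*(r + 8) = (-708 + B)*(8 + r))
(-476323 - 1*429126)/D(-422, F) = (-476323 - 1*429126)/(-5664 - 708*24 + 8*(-422) - 422*24) = (-476323 - 429126)/(-5664 - 16992 - 3376 - 10128) = -905449/(-36160) = -905449*(-1/36160) = 905449/36160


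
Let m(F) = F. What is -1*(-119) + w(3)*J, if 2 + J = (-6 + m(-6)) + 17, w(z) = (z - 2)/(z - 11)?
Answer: 949/8 ≈ 118.63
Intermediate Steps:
w(z) = (-2 + z)/(-11 + z)
J = 3 (J = -2 + ((-6 - 6) + 17) = -2 + (-12 + 17) = -2 + 5 = 3)
-1*(-119) + w(3)*J = -1*(-119) + ((-2 + 3)/(-11 + 3))*3 = 119 + (1/(-8))*3 = 119 - 1/8*1*3 = 119 - 1/8*3 = 119 - 3/8 = 949/8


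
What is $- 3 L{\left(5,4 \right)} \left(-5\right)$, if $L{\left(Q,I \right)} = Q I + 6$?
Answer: $390$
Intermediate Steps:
$L{\left(Q,I \right)} = 6 + I Q$ ($L{\left(Q,I \right)} = I Q + 6 = 6 + I Q$)
$- 3 L{\left(5,4 \right)} \left(-5\right) = - 3 \left(6 + 4 \cdot 5\right) \left(-5\right) = - 3 \left(6 + 20\right) \left(-5\right) = \left(-3\right) 26 \left(-5\right) = \left(-78\right) \left(-5\right) = 390$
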